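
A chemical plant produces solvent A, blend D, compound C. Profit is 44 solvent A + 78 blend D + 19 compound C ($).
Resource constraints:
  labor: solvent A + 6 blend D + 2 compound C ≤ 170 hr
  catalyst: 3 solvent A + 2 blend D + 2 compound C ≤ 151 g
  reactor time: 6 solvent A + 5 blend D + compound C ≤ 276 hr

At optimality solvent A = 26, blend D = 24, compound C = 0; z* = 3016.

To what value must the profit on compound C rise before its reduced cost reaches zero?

Check each constraint at x*: labor 170/170 (tight); catalyst 126/151 (slack 25); reactor time 276/276 (tight).
By complementary slackness, y = 0 for the non-binding constraint.
Dual feasibility on the basic columns requires 1·y_labor + 6·y_reactor time = 44, 6·y_labor + 5·y_reactor time = 78.
This yields shadow prices y_labor = 8, y_reactor time = 6.
compound C enters the basis when its profit ≥ yᵀa₃ = 8·2 + 6·1 = 22.

22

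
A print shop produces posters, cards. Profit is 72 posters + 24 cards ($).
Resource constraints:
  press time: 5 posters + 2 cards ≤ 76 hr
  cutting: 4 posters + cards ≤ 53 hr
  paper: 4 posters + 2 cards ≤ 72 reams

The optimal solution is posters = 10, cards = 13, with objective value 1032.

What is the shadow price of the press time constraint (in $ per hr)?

At the optimum: press time uses 76 of 76 (binding); cutting uses 53 of 53 (binding); paper uses 66 of 72 (slack = 6).
Since paper is not tight, its dual is 0.
The binding rows give the dual system: 5·y_press time + 4·y_cutting = 72 and 2·y_press time + 1·y_cutting = 24.
→ y_press time = 8 and y_cutting = 8.
Shadow price of press time = 8.

8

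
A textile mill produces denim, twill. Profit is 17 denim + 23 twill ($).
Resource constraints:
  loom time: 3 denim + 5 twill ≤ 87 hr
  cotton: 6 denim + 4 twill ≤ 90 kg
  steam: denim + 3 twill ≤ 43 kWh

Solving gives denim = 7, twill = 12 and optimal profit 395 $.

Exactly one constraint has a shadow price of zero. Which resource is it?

loom time

loom time: 81/87 (slack 6)
cotton: 90/90 (binding)
steam: 43/43 (binding)
By complementary slackness, a constraint with positive slack has shadow price 0 → loom time.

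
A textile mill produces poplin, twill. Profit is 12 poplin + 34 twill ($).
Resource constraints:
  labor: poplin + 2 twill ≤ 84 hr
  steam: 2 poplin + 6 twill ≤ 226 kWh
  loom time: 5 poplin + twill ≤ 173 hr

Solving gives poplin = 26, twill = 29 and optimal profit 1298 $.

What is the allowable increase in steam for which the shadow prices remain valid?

26

Binding constraints: labor, steam. The basis is B = [[1,2],[2,6]] with det 2.
Per unit increase in steam, x* moves by d = (-1, 0.5).
The basis stays optimal until poplin reaches 0; allowable increase = 26 kWh.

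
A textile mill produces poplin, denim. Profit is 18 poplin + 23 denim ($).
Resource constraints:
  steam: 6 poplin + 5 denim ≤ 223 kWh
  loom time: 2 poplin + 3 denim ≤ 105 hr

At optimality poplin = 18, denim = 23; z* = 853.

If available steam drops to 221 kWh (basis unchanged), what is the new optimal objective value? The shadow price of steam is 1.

Δb = -2, so new z* = 853 + (1)·(-2) = 853 − 2 = 851.

851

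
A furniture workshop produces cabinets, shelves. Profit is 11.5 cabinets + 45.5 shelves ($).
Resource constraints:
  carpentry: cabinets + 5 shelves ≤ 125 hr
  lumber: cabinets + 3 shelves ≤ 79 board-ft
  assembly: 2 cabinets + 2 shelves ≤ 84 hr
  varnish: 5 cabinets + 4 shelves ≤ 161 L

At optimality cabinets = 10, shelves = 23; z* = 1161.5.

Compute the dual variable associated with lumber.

6

Binding: carpentry and lumber. Non-binding: assembly (18 unused), varnish (19 unused).
Since assembly, varnish are not tight, their duals are 0.
The binding rows give the dual system: 1·y_carpentry + 1·y_lumber = 11.5 and 5·y_carpentry + 3·y_lumber = 45.5.
Solving: y_carpentry = 5.5, y_lumber = 6.
Shadow price of lumber = 6.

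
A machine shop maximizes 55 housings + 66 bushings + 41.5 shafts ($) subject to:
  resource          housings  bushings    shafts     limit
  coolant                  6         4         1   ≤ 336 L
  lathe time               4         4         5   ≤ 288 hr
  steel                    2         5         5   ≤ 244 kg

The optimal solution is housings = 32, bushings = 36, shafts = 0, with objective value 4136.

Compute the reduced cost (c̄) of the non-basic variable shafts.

-5

Check each constraint at x*: coolant 336/336 (tight); lathe time 272/288 (slack 16); steel 244/244 (tight).
By complementary slackness, y = 0 for the non-binding constraint.
From A_Bᵀ y = c: 6·y_coolant + 2·y_steel = 55; 4·y_coolant + 5·y_steel = 66.
→ y_coolant = 6.5 and y_steel = 8.
Reduced cost of shafts: c₃ − yᵀa₃ = 41.5 − (6.5·1 + 8·5) = 41.5 − 46.5 = -5.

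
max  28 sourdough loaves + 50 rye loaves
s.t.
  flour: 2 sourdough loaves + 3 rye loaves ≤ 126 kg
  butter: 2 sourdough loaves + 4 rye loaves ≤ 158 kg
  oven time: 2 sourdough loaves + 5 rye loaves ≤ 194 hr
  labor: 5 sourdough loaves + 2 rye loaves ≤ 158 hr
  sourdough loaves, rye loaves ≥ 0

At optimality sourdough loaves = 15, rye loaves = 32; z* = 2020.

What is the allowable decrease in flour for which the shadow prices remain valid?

4

Binding constraints: flour, butter. The basis is B = [[2,3],[2,4]] with det 2.
Per unit decrease in flour, x* moves by d = (-2, 1).
The basis stays optimal until oven time becomes binding; allowable decrease = 4 kg.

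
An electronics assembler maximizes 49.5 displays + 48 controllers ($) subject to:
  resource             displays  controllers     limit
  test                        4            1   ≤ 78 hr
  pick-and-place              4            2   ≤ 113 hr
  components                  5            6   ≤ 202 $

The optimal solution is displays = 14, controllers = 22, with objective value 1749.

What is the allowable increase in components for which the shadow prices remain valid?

Binding constraints: test, components. The basis is B = [[4,1],[5,6]] with det 19.
Per unit increase in components, x* moves by d = (-0.0526, 0.2105).
The basis stays optimal until pick-and-place becomes binding; allowable increase = 61.75 $.

61.75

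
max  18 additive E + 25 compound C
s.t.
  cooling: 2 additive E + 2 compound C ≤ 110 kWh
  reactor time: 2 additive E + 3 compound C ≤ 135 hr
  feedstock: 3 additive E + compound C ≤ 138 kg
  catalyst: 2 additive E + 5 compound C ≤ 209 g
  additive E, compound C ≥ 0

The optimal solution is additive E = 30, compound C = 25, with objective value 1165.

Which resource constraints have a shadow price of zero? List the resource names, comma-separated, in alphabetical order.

cooling: 110/110 (binding)
reactor time: 135/135 (binding)
feedstock: 115/138 (slack 23)
catalyst: 185/209 (slack 24)
By complementary slackness, a constraint with positive slack has shadow price 0 → catalyst, feedstock.

catalyst, feedstock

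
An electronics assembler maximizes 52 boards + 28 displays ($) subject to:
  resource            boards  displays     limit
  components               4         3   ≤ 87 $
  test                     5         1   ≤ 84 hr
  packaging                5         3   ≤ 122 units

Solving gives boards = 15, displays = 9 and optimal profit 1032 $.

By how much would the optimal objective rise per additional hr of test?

Check each constraint at x*: components 87/87 (tight); test 84/84 (tight); packaging 102/122 (slack 20).
Since packaging is not tight, its dual is 0.
Dual feasibility on the basic columns requires 4·y_components + 5·y_test = 52, 3·y_components + 1·y_test = 28.
Solving: y_components = 8, y_test = 4.
Shadow price of test = 4.

4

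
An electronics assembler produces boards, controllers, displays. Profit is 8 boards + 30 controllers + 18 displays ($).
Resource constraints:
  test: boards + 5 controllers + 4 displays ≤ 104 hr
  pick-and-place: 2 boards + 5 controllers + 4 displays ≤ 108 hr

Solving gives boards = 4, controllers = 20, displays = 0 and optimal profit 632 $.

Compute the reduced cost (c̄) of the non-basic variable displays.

-6

Check each constraint at x*: test 104/104 (tight); pick-and-place 108/108 (tight).
The binding rows give the dual system: 1·y_test + 2·y_pick-and-place = 8 and 5·y_test + 5·y_pick-and-place = 30.
Solving: y_test = 4, y_pick-and-place = 2.
Reduced cost of displays: c₃ − yᵀa₃ = 18 − (4·4 + 2·4) = 18 − 24 = -6.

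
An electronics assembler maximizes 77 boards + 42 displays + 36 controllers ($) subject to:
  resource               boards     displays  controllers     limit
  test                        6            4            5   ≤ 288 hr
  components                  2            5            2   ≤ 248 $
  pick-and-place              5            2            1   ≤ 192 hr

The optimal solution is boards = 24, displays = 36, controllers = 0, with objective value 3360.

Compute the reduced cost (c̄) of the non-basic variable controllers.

Binding: test and pick-and-place. Non-binding: components (20 unused).
Slack constraints have shadow price 0 (complementary slackness).
From A_Bᵀ y = c: 6·y_test + 5·y_pick-and-place = 77; 4·y_test + 2·y_pick-and-place = 42.
This yields shadow prices y_test = 7, y_pick-and-place = 7.
Reduced cost of controllers: c₃ − yᵀa₃ = 36 − (7·5 + 7·1) = 36 − 42 = -6.

-6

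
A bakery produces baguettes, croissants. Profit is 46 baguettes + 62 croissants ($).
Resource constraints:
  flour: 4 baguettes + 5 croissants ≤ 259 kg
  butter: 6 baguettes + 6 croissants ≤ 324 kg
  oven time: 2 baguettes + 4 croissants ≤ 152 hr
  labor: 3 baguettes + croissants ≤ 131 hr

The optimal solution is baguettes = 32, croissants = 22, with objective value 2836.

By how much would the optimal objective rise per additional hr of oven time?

8

Binding: butter and oven time. Non-binding: flour (21 unused), labor (13 unused).
Slack constraints have shadow price 0 (complementary slackness).
The binding rows give the dual system: 6·y_butter + 2·y_oven time = 46 and 6·y_butter + 4·y_oven time = 62.
Solving: y_butter = 5, y_oven time = 8.
Shadow price of oven time = 8.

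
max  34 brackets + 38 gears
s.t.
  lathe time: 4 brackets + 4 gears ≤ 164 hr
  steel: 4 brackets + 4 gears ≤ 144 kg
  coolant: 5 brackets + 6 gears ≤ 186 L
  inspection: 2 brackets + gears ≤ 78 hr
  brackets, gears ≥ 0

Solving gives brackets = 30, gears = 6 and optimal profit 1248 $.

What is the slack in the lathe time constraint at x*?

20

lathe time used = 4·30 + 4·6 = 144; slack = 164 − 144 = 20.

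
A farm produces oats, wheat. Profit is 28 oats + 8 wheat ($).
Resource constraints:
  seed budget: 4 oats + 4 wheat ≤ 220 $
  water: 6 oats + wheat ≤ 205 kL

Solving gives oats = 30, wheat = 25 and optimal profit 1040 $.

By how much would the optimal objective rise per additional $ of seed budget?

Both seed budget and water are binding at x*.
From A_Bᵀ y = c: 4·y_seed budget + 6·y_water = 28; 4·y_seed budget + 1·y_water = 8.
→ y_seed budget = 1 and y_water = 4.
Shadow price of seed budget = 1.

1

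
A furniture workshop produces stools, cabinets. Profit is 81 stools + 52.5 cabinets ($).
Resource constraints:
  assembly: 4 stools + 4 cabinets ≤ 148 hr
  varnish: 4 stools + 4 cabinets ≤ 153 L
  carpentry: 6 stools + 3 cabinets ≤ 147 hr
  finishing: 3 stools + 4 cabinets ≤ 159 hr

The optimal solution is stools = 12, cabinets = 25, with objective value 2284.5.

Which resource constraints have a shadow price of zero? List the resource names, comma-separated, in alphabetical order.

assembly: 148/148 (binding)
varnish: 148/153 (slack 5)
carpentry: 147/147 (binding)
finishing: 136/159 (slack 23)
By complementary slackness, a constraint with positive slack has shadow price 0 → finishing, varnish.

finishing, varnish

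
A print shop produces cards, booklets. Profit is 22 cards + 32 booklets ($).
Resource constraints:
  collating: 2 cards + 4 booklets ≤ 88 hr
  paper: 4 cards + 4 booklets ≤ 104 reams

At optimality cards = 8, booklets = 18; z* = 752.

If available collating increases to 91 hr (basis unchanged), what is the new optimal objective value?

767

At the optimum: collating uses 88 of 88 (binding); paper uses 104 of 104 (binding).
The binding rows give the dual system: 2·y_collating + 4·y_paper = 22 and 4·y_collating + 4·y_paper = 32.
Solving: y_collating = 5, y_paper = 3.
Δz = y_collating·Δb = 5 × (3) = 15, so new z* = 752 + 15 = 767.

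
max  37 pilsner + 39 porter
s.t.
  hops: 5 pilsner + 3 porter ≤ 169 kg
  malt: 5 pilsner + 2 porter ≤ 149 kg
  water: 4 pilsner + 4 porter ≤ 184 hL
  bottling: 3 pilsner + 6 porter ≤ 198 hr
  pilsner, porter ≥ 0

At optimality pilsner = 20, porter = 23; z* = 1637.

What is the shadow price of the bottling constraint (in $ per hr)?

Check each constraint at x*: hops 169/169 (tight); malt 146/149 (slack 3); water 172/184 (slack 12); bottling 198/198 (tight).
Slack constraints have shadow price 0 (complementary slackness).
The binding rows give the dual system: 5·y_hops + 3·y_bottling = 37 and 3·y_hops + 6·y_bottling = 39.
→ y_hops = 5 and y_bottling = 4.
Shadow price of bottling = 4.

4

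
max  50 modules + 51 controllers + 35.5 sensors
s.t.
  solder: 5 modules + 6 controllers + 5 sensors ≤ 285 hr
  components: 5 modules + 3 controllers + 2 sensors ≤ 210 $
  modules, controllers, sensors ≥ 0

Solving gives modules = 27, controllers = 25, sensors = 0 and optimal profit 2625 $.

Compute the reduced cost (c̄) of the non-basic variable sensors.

-5.5

Check each constraint at x*: solder 285/285 (tight); components 210/210 (tight).
Dual feasibility on the basic columns requires 5·y_solder + 5·y_components = 50, 6·y_solder + 3·y_components = 51.
Solving: y_solder = 7, y_components = 3.
Reduced cost of sensors: c₃ − yᵀa₃ = 35.5 − (7·5 + 3·2) = 35.5 − 41 = -5.5.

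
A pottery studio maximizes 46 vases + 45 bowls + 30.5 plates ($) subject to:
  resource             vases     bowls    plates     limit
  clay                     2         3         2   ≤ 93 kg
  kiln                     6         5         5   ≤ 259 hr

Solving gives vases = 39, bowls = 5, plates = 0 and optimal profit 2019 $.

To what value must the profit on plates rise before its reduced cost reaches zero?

Both clay and kiln are binding at x*.
The binding rows give the dual system: 2·y_clay + 6·y_kiln = 46 and 3·y_clay + 5·y_kiln = 45.
Solving: y_clay = 5, y_kiln = 6.
plates enters the basis when its profit ≥ yᵀa₃ = 5·2 + 6·5 = 40.

40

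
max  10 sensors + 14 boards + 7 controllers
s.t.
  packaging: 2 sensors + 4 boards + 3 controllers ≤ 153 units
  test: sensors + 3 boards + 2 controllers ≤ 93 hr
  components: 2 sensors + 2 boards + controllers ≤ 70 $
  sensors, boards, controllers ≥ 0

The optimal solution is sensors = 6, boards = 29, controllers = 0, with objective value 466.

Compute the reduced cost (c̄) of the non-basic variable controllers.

-1

Check each constraint at x*: packaging 128/153 (slack 25); test 93/93 (tight); components 70/70 (tight).
By complementary slackness, y = 0 for the non-binding constraint.
From A_Bᵀ y = c: 1·y_test + 2·y_components = 10; 3·y_test + 2·y_components = 14.
This yields shadow prices y_test = 2, y_components = 4.
Reduced cost of controllers: c₃ − yᵀa₃ = 7 − (2·2 + 4·1) = 7 − 8 = -1.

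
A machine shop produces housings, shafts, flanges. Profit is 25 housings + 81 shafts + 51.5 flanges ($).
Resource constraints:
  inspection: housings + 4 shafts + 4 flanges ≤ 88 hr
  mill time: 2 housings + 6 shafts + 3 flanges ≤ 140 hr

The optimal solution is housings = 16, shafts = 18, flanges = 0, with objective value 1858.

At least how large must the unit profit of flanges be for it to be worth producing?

At the optimum: inspection uses 88 of 88 (binding); mill time uses 140 of 140 (binding).
Dual feasibility on the basic columns requires 1·y_inspection + 2·y_mill time = 25, 4·y_inspection + 6·y_mill time = 81.
→ y_inspection = 6 and y_mill time = 9.5.
flanges enters the basis when its profit ≥ yᵀa₃ = 6·4 + 9.5·3 = 52.5.

52.5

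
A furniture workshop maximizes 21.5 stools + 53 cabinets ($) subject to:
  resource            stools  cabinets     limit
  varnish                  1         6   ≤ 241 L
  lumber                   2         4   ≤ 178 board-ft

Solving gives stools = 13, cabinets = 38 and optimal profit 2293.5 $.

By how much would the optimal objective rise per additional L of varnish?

Check each constraint at x*: varnish 241/241 (tight); lumber 178/178 (tight).
From A_Bᵀ y = c: 1·y_varnish + 2·y_lumber = 21.5; 6·y_varnish + 4·y_lumber = 53.
→ y_varnish = 2.5 and y_lumber = 9.5.
Shadow price of varnish = 2.5.

2.5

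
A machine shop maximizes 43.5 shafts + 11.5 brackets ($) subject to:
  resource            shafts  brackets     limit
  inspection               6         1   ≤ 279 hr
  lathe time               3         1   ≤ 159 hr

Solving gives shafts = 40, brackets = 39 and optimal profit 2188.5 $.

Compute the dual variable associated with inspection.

3

Check each constraint at x*: inspection 279/279 (tight); lathe time 159/159 (tight).
From A_Bᵀ y = c: 6·y_inspection + 3·y_lathe time = 43.5; 1·y_inspection + 1·y_lathe time = 11.5.
This yields shadow prices y_inspection = 3, y_lathe time = 8.5.
Shadow price of inspection = 3.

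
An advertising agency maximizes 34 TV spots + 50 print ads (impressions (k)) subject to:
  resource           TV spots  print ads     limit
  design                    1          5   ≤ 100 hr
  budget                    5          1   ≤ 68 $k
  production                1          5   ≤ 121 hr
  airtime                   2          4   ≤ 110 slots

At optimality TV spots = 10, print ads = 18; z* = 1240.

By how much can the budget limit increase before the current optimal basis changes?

72

Binding constraints: design, budget. The basis is B = [[1,5],[5,1]] with det -24.
Per unit increase in budget, x* moves by d = (0.2083, -0.0417).
The basis stays optimal until airtime becomes binding; allowable increase = 72 $k.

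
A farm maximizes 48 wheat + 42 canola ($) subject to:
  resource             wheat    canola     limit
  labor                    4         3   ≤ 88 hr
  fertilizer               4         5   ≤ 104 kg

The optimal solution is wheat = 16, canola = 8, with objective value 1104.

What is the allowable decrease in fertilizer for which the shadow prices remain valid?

Binding constraints: labor, fertilizer. The basis is B = [[4,3],[4,5]] with det 8.
Per unit decrease in fertilizer, x* moves by d = (0.375, -0.5).
The basis stays optimal until canola reaches 0; allowable decrease = 16 kg.

16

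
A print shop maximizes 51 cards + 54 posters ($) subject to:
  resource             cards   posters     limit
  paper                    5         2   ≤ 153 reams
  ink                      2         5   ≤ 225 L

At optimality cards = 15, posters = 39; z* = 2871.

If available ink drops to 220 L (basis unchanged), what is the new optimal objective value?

2831

Both paper and ink are binding at x*.
From A_Bᵀ y = c: 5·y_paper + 2·y_ink = 51; 2·y_paper + 5·y_ink = 54.
This yields shadow prices y_paper = 7, y_ink = 8.
Δz = y_ink·Δb = 8 × (-5) = -40, so new z* = 2871 − 40 = 2831.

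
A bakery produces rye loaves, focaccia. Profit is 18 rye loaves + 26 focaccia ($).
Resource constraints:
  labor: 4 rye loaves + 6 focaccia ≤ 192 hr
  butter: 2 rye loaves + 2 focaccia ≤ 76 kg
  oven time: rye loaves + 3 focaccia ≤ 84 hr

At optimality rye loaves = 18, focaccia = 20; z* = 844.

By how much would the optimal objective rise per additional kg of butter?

1

Check each constraint at x*: labor 192/192 (tight); butter 76/76 (tight); oven time 78/84 (slack 6).
Since oven time is not tight, its dual is 0.
The binding rows give the dual system: 4·y_labor + 2·y_butter = 18 and 6·y_labor + 2·y_butter = 26.
Solving: y_labor = 4, y_butter = 1.
Shadow price of butter = 1.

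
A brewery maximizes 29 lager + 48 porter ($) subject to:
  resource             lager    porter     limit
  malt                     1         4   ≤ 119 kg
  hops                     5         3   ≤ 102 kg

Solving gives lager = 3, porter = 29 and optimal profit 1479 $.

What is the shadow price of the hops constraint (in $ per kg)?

4

Both malt and hops are binding at x*.
From A_Bᵀ y = c: 1·y_malt + 5·y_hops = 29; 4·y_malt + 3·y_hops = 48.
Solving: y_malt = 9, y_hops = 4.
Shadow price of hops = 4.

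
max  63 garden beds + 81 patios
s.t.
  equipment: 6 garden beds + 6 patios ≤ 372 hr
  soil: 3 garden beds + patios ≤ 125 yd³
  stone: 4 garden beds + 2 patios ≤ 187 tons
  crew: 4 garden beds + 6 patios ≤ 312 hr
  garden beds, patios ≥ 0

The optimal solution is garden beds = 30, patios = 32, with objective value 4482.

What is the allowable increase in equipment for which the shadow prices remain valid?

Binding constraints: equipment, crew. The basis is B = [[6,6],[4,6]] with det 12.
Per unit increase in equipment, x* moves by d = (0.5, -0.3333).
The basis stays optimal until stone becomes binding; allowable increase = 2.25 hr.

2.25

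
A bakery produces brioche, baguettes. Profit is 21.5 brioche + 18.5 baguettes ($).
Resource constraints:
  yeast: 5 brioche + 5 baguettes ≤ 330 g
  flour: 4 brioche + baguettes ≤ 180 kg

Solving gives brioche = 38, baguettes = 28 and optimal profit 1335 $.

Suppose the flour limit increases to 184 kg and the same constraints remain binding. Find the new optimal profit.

Check each constraint at x*: yeast 330/330 (tight); flour 180/180 (tight).
From A_Bᵀ y = c: 5·y_yeast + 4·y_flour = 21.5; 5·y_yeast + 1·y_flour = 18.5.
This yields shadow prices y_yeast = 3.5, y_flour = 1.
Δz = y_flour·Δb = 1 × (4) = 4, so new z* = 1335 + 4 = 1339.

1339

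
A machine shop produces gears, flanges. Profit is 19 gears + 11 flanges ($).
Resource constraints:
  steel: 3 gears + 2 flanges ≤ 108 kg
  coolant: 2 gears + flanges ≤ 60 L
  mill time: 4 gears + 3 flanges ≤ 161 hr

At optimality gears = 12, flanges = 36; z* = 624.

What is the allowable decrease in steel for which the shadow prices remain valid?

18

Binding constraints: steel, coolant. The basis is B = [[3,2],[2,1]] with det -1.
Per unit decrease in steel, x* moves by d = (1, -2).
The basis stays optimal until flanges reaches 0; allowable decrease = 18 kg.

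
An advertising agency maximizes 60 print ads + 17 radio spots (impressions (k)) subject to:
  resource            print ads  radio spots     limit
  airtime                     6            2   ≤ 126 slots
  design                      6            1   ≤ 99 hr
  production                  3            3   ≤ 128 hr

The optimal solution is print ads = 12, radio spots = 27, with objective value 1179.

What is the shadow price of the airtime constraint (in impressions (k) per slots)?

At the optimum: airtime uses 126 of 126 (binding); design uses 99 of 99 (binding); production uses 117 of 128 (slack = 11).
By complementary slackness, y = 0 for the non-binding constraint.
From A_Bᵀ y = c: 6·y_airtime + 6·y_design = 60; 2·y_airtime + 1·y_design = 17.
→ y_airtime = 7 and y_design = 3.
Shadow price of airtime = 7.

7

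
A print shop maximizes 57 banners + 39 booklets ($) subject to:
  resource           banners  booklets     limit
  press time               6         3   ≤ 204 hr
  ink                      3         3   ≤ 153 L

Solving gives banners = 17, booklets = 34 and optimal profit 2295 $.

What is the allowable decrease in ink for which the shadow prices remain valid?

51

Binding constraints: press time, ink. The basis is B = [[6,3],[3,3]] with det 9.
Per unit decrease in ink, x* moves by d = (0.3333, -0.6667).
The basis stays optimal until booklets reaches 0; allowable decrease = 51 L.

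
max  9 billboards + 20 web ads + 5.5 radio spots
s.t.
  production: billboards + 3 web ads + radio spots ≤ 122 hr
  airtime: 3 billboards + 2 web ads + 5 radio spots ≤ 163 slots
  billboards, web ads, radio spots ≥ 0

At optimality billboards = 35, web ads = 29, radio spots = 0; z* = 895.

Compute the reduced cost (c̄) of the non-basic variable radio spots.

Check each constraint at x*: production 122/122 (tight); airtime 163/163 (tight).
The binding rows give the dual system: 1·y_production + 3·y_airtime = 9 and 3·y_production + 2·y_airtime = 20.
→ y_production = 6 and y_airtime = 1.
Reduced cost of radio spots: c₃ − yᵀa₃ = 5.5 − (6·1 + 1·5) = 5.5 − 11 = -5.5.

-5.5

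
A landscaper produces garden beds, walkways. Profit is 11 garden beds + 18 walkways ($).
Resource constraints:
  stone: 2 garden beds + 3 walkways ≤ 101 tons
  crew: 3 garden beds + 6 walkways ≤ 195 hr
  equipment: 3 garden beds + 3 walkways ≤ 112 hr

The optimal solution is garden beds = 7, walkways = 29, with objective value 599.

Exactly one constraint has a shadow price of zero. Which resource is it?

stone: 101/101 (binding)
crew: 195/195 (binding)
equipment: 108/112 (slack 4)
By complementary slackness, a constraint with positive slack has shadow price 0 → equipment.

equipment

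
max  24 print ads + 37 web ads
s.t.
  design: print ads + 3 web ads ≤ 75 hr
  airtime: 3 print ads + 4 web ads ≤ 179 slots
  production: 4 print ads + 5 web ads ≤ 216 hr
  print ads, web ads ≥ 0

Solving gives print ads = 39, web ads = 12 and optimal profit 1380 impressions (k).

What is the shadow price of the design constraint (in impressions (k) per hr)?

4

At the optimum: design uses 75 of 75 (binding); airtime uses 165 of 179 (slack = 14); production uses 216 of 216 (binding).
Slack constraints have shadow price 0 (complementary slackness).
From A_Bᵀ y = c: 1·y_design + 4·y_production = 24; 3·y_design + 5·y_production = 37.
→ y_design = 4 and y_production = 5.
Shadow price of design = 4.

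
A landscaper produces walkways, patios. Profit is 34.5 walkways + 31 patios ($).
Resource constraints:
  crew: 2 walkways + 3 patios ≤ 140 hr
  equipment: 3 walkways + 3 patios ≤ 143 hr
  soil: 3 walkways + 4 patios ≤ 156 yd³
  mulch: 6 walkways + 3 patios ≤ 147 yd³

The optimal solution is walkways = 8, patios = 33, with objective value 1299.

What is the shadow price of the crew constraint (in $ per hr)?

0

At the optimum: crew uses 115 of 140 (slack = 25); equipment uses 123 of 143 (slack = 20); soil uses 156 of 156 (binding); mulch uses 147 of 147 (binding).
Since crew, equipment are not tight, their duals are 0.
The binding rows give the dual system: 3·y_soil + 6·y_mulch = 34.5 and 4·y_soil + 3·y_mulch = 31.
→ y_soil = 5.5 and y_mulch = 3.
Shadow price of crew = 0.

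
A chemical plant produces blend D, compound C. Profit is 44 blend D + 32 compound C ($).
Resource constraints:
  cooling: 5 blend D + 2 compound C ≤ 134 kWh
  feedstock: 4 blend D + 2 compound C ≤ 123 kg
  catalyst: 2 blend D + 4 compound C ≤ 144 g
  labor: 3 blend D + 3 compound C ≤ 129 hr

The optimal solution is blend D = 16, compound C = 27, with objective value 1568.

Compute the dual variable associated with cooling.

4

At the optimum: cooling uses 134 of 134 (binding); feedstock uses 118 of 123 (slack = 5); catalyst uses 140 of 144 (slack = 4); labor uses 129 of 129 (binding).
Since feedstock, catalyst are not tight, their duals are 0.
Dual feasibility on the basic columns requires 5·y_cooling + 3·y_labor = 44, 2·y_cooling + 3·y_labor = 32.
→ y_cooling = 4 and y_labor = 8.
Shadow price of cooling = 4.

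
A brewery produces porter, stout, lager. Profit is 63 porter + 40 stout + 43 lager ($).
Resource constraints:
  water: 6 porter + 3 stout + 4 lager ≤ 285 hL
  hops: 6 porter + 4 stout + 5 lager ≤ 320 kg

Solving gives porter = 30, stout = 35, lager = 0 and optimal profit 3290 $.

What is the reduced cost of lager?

Check each constraint at x*: water 285/285 (tight); hops 320/320 (tight).
Dual feasibility on the basic columns requires 6·y_water + 6·y_hops = 63, 3·y_water + 4·y_hops = 40.
Solving: y_water = 2, y_hops = 8.5.
Reduced cost of lager: c₃ − yᵀa₃ = 43 − (2·4 + 8.5·5) = 43 − 50.5 = -7.5.

-7.5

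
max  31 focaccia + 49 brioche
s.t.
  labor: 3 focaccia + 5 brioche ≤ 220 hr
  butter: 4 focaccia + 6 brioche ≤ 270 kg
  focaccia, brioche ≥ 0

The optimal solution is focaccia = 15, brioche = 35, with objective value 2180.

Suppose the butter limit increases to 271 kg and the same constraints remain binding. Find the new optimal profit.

Both labor and butter are binding at x*.
Dual feasibility on the basic columns requires 3·y_labor + 4·y_butter = 31, 5·y_labor + 6·y_butter = 49.
Solving: y_labor = 5, y_butter = 4.
Δz = y_butter·Δb = 4 × (1) = 4, so new z* = 2180 + 4 = 2184.

2184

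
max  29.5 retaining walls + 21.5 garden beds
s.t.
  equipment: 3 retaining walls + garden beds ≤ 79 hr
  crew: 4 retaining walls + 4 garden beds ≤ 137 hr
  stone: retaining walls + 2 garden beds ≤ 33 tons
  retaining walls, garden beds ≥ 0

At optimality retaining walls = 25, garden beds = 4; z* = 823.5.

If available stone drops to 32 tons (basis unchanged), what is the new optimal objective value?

Check each constraint at x*: equipment 79/79 (tight); crew 116/137 (slack 21); stone 33/33 (tight).
By complementary slackness, y = 0 for the non-binding constraint.
From A_Bᵀ y = c: 3·y_equipment + 1·y_stone = 29.5; 1·y_equipment + 2·y_stone = 21.5.
Solving: y_equipment = 7.5, y_stone = 7.
Δz = y_stone·Δb = 7 × (-1) = -7, so new z* = 823.5 − 7 = 816.5.

816.5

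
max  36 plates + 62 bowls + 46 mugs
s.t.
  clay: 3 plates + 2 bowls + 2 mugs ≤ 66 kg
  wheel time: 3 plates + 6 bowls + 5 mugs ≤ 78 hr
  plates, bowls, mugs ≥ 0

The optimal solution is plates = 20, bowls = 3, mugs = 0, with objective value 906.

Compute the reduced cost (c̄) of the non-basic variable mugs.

-6.5

Both clay and wheel time are binding at x*.
The binding rows give the dual system: 3·y_clay + 3·y_wheel time = 36 and 2·y_clay + 6·y_wheel time = 62.
Solving: y_clay = 2.5, y_wheel time = 9.5.
Reduced cost of mugs: c₃ − yᵀa₃ = 46 − (2.5·2 + 9.5·5) = 46 − 52.5 = -6.5.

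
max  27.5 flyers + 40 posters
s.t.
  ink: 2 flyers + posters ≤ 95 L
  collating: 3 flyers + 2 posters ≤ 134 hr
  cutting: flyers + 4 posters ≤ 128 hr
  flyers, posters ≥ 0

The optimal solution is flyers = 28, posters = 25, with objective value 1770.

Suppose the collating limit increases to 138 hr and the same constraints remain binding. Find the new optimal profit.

1798

Binding: collating and cutting. Non-binding: ink (14 unused).
By complementary slackness, y = 0 for the non-binding constraint.
Dual feasibility on the basic columns requires 3·y_collating + 1·y_cutting = 27.5, 2·y_collating + 4·y_cutting = 40.
This yields shadow prices y_collating = 7, y_cutting = 6.5.
Δz = y_collating·Δb = 7 × (4) = 28, so new z* = 1770 + 28 = 1798.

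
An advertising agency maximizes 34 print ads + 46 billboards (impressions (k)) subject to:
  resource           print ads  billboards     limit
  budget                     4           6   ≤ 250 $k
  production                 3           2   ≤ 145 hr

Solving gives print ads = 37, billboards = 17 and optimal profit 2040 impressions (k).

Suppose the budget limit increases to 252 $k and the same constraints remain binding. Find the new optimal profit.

2054

Both budget and production are binding at x*.
The binding rows give the dual system: 4·y_budget + 3·y_production = 34 and 6·y_budget + 2·y_production = 46.
→ y_budget = 7 and y_production = 2.
Δz = y_budget·Δb = 7 × (2) = 14, so new z* = 2040 + 14 = 2054.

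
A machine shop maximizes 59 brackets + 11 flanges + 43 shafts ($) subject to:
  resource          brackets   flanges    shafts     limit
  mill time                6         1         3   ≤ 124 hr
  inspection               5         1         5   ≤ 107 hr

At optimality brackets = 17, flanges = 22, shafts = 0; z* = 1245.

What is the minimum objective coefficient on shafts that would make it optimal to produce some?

Both mill time and inspection are binding at x*.
Dual feasibility on the basic columns requires 6·y_mill time + 5·y_inspection = 59, 1·y_mill time + 1·y_inspection = 11.
→ y_mill time = 4 and y_inspection = 7.
shafts enters the basis when its profit ≥ yᵀa₃ = 4·3 + 7·5 = 47.

47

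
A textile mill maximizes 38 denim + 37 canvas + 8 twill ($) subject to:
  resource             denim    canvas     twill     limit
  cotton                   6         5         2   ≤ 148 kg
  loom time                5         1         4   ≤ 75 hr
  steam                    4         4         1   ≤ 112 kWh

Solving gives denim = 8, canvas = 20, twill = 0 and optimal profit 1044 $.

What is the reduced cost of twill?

-2

Check each constraint at x*: cotton 148/148 (tight); loom time 60/75 (slack 15); steam 112/112 (tight).
Slack constraints have shadow price 0 (complementary slackness).
From A_Bᵀ y = c: 6·y_cotton + 4·y_steam = 38; 5·y_cotton + 4·y_steam = 37.
→ y_cotton = 1 and y_steam = 8.
Reduced cost of twill: c₃ − yᵀa₃ = 8 − (1·2 + 8·1) = 8 − 10 = -2.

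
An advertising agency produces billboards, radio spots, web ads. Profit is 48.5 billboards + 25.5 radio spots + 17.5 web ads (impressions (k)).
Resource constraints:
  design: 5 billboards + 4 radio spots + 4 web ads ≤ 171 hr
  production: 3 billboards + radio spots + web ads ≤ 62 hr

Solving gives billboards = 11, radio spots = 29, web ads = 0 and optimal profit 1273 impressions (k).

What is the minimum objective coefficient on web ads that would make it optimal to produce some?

25.5

Check each constraint at x*: design 171/171 (tight); production 62/62 (tight).
Dual feasibility on the basic columns requires 5·y_design + 3·y_production = 48.5, 4·y_design + 1·y_production = 25.5.
→ y_design = 4 and y_production = 9.5.
web ads enters the basis when its profit ≥ yᵀa₃ = 4·4 + 9.5·1 = 25.5.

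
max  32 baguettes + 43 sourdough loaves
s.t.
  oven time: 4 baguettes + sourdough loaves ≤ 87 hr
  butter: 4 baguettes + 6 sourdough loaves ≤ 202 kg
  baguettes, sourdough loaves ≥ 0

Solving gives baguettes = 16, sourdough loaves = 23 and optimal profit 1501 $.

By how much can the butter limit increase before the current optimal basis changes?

Binding constraints: oven time, butter. The basis is B = [[4,1],[4,6]] with det 20.
Per unit increase in butter, x* moves by d = (-0.05, 0.2).
The basis stays optimal until baguettes reaches 0; allowable increase = 320 kg.

320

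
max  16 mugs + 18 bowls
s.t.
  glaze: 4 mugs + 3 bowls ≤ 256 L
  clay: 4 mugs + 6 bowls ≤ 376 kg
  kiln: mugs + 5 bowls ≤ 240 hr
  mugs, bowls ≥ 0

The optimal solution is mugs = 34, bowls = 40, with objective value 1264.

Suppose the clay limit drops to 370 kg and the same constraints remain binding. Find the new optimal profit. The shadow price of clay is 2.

Δb = -6, so new z* = 1264 + (2)·(-6) = 1264 − 12 = 1252.

1252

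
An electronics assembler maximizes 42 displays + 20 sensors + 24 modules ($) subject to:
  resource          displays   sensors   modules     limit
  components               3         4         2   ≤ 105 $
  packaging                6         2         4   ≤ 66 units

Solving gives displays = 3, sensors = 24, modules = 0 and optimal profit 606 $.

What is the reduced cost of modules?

-4

Check each constraint at x*: components 105/105 (tight); packaging 66/66 (tight).
Dual feasibility on the basic columns requires 3·y_components + 6·y_packaging = 42, 4·y_components + 2·y_packaging = 20.
This yields shadow prices y_components = 2, y_packaging = 6.
Reduced cost of modules: c₃ − yᵀa₃ = 24 − (2·2 + 6·4) = 24 − 28 = -4.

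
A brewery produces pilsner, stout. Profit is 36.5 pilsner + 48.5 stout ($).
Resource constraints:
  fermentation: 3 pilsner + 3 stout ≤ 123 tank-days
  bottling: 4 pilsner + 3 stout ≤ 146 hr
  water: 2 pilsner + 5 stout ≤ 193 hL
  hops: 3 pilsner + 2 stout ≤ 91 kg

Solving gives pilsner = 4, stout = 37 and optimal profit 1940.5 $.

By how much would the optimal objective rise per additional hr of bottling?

Check each constraint at x*: fermentation 123/123 (tight); bottling 127/146 (slack 19); water 193/193 (tight); hops 86/91 (slack 5).
Since bottling, hops are not tight, their duals are 0.
Dual feasibility on the basic columns requires 3·y_fermentation + 2·y_water = 36.5, 3·y_fermentation + 5·y_water = 48.5.
This yields shadow prices y_fermentation = 9.5, y_water = 4.
Shadow price of bottling = 0.

0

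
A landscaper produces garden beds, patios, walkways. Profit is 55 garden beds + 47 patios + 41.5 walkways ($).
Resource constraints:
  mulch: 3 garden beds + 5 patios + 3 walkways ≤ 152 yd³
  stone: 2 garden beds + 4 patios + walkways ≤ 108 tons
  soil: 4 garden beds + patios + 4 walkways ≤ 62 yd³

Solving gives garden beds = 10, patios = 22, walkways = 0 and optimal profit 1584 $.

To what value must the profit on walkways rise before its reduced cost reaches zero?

At the optimum: mulch uses 140 of 152 (slack = 12); stone uses 108 of 108 (binding); soil uses 62 of 62 (binding).
By complementary slackness, y = 0 for the non-binding constraint.
The binding rows give the dual system: 2·y_stone + 4·y_soil = 55 and 4·y_stone + 1·y_soil = 47.
This yields shadow prices y_stone = 9.5, y_soil = 9.
walkways enters the basis when its profit ≥ yᵀa₃ = 9.5·1 + 9·4 = 45.5.

45.5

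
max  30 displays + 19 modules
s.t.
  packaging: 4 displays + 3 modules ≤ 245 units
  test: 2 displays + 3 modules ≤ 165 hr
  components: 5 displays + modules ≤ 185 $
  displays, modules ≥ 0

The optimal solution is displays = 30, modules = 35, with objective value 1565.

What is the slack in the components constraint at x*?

components used = 5·30 + 1·35 = 185; slack = 185 − 185 = 0.

0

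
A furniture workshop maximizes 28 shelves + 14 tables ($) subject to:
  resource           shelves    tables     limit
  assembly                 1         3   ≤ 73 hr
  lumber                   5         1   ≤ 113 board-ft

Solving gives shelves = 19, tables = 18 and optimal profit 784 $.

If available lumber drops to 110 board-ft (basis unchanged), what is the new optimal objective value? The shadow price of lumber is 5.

769

Δb = -3, so new z* = 784 + (5)·(-3) = 784 − 15 = 769.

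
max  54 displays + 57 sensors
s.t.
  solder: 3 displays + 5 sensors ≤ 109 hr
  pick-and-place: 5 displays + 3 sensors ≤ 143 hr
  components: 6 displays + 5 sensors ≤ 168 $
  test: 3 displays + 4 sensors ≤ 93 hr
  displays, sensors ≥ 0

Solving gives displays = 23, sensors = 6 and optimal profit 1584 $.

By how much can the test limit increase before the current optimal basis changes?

6

Binding constraints: components, test. The basis is B = [[6,5],[3,4]] with det 9.
Per unit increase in test, x* moves by d = (-0.5556, 0.6667).
The basis stays optimal until solder becomes binding; allowable increase = 6 hr.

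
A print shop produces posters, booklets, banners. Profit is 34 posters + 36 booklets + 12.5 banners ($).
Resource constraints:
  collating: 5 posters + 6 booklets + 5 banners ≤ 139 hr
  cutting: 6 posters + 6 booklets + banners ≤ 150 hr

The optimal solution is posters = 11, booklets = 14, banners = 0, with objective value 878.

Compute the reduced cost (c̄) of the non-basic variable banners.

Both collating and cutting are binding at x*.
The binding rows give the dual system: 5·y_collating + 6·y_cutting = 34 and 6·y_collating + 6·y_cutting = 36.
Solving: y_collating = 2, y_cutting = 4.
Reduced cost of banners: c₃ − yᵀa₃ = 12.5 − (2·5 + 4·1) = 12.5 − 14 = -1.5.

-1.5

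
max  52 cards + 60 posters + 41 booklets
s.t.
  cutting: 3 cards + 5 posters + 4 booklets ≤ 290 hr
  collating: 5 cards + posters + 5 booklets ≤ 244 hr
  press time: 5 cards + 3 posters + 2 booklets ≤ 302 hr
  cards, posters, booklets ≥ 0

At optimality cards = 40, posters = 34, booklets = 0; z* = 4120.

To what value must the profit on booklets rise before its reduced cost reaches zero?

46

At the optimum: cutting uses 290 of 290 (binding); collating uses 234 of 244 (slack = 10); press time uses 302 of 302 (binding).
Slack constraints have shadow price 0 (complementary slackness).
The binding rows give the dual system: 3·y_cutting + 5·y_press time = 52 and 5·y_cutting + 3·y_press time = 60.
This yields shadow prices y_cutting = 9, y_press time = 5.
booklets enters the basis when its profit ≥ yᵀa₃ = 9·4 + 5·2 = 46.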